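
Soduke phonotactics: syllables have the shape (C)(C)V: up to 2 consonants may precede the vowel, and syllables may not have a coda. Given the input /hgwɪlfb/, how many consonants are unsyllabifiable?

Syllabifying with onset maximization leaves /h/, /l/, /f/, /b/ stranded (no codas are permitted; onsets may contain at most 2 consonants).

4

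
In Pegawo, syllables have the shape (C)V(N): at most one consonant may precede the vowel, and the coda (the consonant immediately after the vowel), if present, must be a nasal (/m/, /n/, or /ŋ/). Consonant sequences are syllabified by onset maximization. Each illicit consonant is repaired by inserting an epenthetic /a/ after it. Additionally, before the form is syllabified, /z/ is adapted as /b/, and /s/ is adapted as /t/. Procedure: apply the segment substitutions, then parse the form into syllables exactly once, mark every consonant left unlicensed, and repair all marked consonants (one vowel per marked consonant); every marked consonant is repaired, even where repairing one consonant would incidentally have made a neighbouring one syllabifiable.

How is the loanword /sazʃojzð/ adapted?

tabaʃojabaða

Substitution: /s/ → /t/, /z/ → /b/, giving /tabʃojbð/.
Under (C)V(N), the unsyllabifiable consonants are /b/, /j/, /b/, /ð/ (only a nasal (/m/, /n/, or /ŋ/) is licensed in coda position; onsets are limited to one consonant).
Each unlicensed consonant becomes the onset of a new syllable: /b/ → /ba/, /j/ → /ja/, /b/ → /ba/, /ð/ → /ða/.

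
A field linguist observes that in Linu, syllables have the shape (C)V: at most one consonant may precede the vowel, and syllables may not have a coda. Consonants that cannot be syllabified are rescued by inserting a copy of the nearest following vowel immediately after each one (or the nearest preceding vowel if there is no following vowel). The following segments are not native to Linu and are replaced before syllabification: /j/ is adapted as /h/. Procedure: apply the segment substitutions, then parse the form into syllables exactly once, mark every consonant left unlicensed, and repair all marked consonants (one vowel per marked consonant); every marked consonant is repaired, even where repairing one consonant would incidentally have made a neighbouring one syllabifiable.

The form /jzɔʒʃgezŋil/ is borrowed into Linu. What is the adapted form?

Substitution: /j/ → /h/, giving /hzɔʒʃgezŋil/.
The consonants /h/, /ʒ/, /ʃ/, /z/, /l/ cannot be parsed into a legal (C)V syllable (no codas are permitted; onsets are limited to one consonant).
Epenthesis after each stranded consonant: /h/ → /hɔ/, /ʒ/ → /ʒe/, /ʃ/ → /ʃe/, /z/ → /zi/, /l/ → /li/.

hɔzɔʒeʃegeziŋili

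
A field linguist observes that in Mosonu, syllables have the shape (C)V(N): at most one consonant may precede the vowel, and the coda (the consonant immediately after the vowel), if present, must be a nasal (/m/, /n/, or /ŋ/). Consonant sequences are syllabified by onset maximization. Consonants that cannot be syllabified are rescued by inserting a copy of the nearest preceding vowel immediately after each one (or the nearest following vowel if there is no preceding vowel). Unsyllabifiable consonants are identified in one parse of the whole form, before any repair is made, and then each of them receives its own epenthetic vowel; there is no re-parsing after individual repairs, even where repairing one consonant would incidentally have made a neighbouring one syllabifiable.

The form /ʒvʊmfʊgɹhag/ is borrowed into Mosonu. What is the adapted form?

The consonants /ʒ/, /g/, /ɹ/, /g/ cannot be parsed into a legal (C)V(N) syllable (only a nasal (/m/, /n/, or /ŋ/) is licensed in coda position; onsets are limited to one consonant).
Epenthesis after each stranded consonant: /ʒ/ → /ʒʊ/, /g/ → /gʊ/, /ɹ/ → /ɹʊ/, /g/ → /ga/.

ʒʊvʊmfʊgʊɹʊhaga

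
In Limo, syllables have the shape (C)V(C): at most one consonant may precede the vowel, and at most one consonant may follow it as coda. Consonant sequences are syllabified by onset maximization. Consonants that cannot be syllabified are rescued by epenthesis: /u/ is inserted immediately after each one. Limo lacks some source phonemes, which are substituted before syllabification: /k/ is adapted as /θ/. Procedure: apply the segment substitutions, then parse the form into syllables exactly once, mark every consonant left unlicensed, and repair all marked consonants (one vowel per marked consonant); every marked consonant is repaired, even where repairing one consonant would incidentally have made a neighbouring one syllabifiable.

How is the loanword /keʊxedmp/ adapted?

Substitution: /k/ → /θ/, giving /θeʊxedmp/.
Under (C)V(C), the unsyllabifiable consonants are /m/, /p/ (at most one coda consonant is licensed; onsets are limited to one consonant).
Epenthesis after each stranded consonant: /m/ → /mu/, /p/ → /pu/.

θeʊxedmupu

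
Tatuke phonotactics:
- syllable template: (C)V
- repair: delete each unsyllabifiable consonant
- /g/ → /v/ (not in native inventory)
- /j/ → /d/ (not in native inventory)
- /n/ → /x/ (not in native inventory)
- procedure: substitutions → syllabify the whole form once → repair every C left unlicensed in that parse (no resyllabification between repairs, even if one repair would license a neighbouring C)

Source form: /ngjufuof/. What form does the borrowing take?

dufuo

Substitution: /n/ → /x/, /g/ → /v/, /j/ → /d/, giving /xvdufuof/.
The consonants /x/, /v/, /f/ cannot be parsed into a legal (C)V syllable (no codas are permitted; onsets are limited to one consonant).
Deleting the stranded consonants removes /x/, /v/, /f/.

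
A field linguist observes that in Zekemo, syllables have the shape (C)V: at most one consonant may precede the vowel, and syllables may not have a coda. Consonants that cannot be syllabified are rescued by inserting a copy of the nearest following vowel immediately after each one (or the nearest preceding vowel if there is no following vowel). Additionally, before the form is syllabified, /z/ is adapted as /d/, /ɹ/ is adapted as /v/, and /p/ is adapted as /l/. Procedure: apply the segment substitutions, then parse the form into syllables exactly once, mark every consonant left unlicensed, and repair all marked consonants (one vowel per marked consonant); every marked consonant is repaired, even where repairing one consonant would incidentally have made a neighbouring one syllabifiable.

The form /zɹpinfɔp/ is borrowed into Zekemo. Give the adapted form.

Substitution: /z/ → /d/, /ɹ/ → /v/, /p/ → /l/, giving /dvlinfɔl/.
The consonants /d/, /v/, /n/, /l/ cannot be parsed into a legal (C)V syllable (no codas are permitted; onsets are limited to one consonant).
Each unlicensed consonant becomes the onset of a new syllable: /d/ → /di/, /v/ → /vi/, /n/ → /nɔ/, /l/ → /lɔ/.

divilinɔfɔlɔ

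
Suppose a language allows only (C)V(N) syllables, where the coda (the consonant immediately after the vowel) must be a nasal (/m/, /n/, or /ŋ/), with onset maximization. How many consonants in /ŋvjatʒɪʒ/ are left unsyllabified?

Syllabifying with onset maximization leaves /ŋ/, /v/, /t/, /ʒ/ stranded (only a nasal (/m/, /n/, or /ŋ/) is licensed in coda position; onsets are limited to one consonant).

4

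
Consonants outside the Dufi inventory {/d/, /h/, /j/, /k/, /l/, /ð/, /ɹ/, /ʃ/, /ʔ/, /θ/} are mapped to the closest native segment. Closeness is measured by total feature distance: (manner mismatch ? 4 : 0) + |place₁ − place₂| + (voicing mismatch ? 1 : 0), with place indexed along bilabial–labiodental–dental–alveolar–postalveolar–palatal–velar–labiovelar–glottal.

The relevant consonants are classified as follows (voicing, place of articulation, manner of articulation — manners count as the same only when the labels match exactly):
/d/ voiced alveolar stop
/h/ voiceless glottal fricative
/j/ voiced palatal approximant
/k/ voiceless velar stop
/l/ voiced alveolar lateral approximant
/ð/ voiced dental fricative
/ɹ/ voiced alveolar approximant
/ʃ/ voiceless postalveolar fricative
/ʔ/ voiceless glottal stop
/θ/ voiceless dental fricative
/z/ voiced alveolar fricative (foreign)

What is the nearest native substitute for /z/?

/ð/ is closest: same manner (fricative), place distance 1 (alveolar→dental), same voicing; total 1. Next closest is /ʃ/ at distance 2.

ð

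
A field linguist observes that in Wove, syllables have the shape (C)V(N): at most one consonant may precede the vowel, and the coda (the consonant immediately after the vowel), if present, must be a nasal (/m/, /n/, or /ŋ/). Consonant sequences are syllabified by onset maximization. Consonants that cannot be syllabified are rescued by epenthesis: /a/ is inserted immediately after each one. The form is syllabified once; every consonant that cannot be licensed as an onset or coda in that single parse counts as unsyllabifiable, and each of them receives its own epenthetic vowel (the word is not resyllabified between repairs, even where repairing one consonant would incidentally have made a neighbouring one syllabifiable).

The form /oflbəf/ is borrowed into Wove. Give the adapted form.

ofalabəfa

Syllabifying with onset maximization leaves /f/, /l/, /f/ stranded (only a nasal (/m/, /n/, or /ŋ/) is licensed in coda position; onsets are limited to one consonant).
Each unlicensed consonant becomes the onset of a new syllable: /f/ → /fa/, /l/ → /la/, /f/ → /fa/.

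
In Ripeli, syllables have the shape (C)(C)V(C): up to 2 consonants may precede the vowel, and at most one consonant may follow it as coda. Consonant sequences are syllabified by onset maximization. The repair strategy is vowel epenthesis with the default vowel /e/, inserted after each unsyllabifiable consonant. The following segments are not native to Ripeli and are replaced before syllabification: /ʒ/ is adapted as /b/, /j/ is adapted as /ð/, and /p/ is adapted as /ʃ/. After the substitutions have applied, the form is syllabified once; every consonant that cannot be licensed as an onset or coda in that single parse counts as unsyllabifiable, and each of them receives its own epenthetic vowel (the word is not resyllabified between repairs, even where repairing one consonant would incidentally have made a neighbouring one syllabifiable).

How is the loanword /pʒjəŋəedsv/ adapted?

ʃebðəŋəedseve

Substitution: /p/ → /ʃ/, /ʒ/ → /b/, /j/ → /ð/, giving /ʃbðəŋəedsv/.
Under (C)(C)V(C), the unsyllabifiable consonants are /ʃ/, /s/, /v/ (at most one coda consonant is licensed; onsets may contain at most 2 consonants).
Each unlicensed consonant becomes the onset of a new syllable: /ʃ/ → /ʃe/, /s/ → /se/, /v/ → /ve/.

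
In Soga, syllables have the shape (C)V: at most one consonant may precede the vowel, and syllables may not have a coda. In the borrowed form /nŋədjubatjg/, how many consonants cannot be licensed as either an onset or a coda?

Under (C)V, the unsyllabifiable consonants are /n/, /d/, /t/, /j/, /g/ (no codas are permitted; onsets are limited to one consonant).

5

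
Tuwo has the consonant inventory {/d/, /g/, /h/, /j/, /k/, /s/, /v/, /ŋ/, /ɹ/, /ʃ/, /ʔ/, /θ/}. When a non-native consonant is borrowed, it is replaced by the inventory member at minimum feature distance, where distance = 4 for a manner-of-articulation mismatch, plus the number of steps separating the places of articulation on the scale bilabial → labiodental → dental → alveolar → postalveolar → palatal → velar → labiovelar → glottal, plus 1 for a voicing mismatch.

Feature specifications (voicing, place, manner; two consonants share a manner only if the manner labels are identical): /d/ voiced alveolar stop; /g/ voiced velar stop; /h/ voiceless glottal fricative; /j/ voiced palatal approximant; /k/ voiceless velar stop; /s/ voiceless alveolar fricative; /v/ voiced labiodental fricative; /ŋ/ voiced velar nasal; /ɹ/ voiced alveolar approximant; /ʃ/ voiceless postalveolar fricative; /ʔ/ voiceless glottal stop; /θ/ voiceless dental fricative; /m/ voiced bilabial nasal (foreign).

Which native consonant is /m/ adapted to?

v

/v/ is closest: manner differs (nasal→fricative, +4), place distance 1 (bilabial→labiodental), same voicing; total 5. Next closest is /ŋ/ at distance 6.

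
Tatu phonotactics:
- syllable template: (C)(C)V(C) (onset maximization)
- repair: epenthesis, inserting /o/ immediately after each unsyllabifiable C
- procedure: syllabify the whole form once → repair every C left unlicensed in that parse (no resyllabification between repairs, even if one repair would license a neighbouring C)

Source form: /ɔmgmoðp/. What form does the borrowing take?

ɔmgmoðpo

Under (C)(C)V(C), the unsyllabifiable consonants are /p/ (at most one coda consonant is licensed; onsets may contain at most 2 consonants).
Inserting the epenthetic vowel yields /p/ → /po/.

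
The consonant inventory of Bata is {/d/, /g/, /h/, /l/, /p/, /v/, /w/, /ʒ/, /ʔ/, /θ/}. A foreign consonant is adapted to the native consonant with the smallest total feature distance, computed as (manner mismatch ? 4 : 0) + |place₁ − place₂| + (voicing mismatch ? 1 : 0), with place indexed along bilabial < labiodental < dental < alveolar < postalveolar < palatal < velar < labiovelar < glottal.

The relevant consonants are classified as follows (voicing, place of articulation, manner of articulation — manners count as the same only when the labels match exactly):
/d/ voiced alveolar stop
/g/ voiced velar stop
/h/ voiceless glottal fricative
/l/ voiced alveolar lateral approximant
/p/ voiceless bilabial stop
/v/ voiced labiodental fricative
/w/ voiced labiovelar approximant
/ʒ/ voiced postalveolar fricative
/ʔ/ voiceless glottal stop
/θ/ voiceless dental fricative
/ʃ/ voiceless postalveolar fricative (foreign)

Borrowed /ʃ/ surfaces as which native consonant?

ʒ

/ʒ/ is closest: same manner (fricative), place distance 0 (postalveolar→postalveolar), voicing differs (+1); total 1. Next closest is /θ/ at distance 2.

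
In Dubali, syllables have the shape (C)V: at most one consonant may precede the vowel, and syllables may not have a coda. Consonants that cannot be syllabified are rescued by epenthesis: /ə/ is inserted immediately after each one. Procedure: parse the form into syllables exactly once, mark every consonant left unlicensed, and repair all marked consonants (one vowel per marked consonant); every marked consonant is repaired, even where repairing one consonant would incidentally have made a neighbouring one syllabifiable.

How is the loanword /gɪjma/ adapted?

Under (C)V, the unsyllabifiable consonants are /j/ (no codas are permitted; onsets are limited to one consonant).
Each unlicensed consonant becomes the onset of a new syllable: /j/ → /jə/.

gɪjəma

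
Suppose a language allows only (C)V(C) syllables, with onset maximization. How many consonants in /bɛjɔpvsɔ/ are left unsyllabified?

The consonants /v/ cannot be parsed into a legal (C)V(C) syllable (at most one coda consonant is licensed; onsets are limited to one consonant).

1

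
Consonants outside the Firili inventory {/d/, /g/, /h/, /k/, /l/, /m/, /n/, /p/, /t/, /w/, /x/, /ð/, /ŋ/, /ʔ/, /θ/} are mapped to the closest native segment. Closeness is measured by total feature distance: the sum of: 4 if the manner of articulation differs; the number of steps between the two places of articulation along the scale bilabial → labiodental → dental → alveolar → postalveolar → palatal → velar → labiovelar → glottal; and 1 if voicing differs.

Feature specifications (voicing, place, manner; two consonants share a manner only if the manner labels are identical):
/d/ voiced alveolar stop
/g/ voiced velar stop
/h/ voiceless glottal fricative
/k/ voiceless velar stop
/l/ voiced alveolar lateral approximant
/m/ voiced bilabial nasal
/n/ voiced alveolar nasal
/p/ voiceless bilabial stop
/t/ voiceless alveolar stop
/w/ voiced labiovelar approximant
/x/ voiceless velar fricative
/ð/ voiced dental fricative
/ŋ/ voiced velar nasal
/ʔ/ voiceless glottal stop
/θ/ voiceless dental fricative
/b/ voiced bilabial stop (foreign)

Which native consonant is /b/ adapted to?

/p/ is closest: same manner (stop), place distance 0 (bilabial→bilabial), voicing differs (+1); total 1. Next closest is /d/ at distance 3.

p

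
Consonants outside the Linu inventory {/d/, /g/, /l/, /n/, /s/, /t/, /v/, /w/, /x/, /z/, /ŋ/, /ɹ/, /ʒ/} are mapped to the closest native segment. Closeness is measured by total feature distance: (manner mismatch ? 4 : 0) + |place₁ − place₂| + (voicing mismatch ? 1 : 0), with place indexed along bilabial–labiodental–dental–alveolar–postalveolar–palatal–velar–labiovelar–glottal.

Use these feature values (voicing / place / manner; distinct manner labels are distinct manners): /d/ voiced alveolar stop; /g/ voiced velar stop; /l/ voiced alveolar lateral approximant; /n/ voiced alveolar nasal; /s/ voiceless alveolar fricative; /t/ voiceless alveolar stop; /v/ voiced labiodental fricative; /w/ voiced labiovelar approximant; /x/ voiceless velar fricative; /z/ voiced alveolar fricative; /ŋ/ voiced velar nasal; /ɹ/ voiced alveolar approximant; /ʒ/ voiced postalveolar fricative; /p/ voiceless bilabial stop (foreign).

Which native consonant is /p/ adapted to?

/t/ is closest: same manner (stop), place distance 3 (bilabial→alveolar), same voicing; total 3. Next closest is /d/ at distance 4.

t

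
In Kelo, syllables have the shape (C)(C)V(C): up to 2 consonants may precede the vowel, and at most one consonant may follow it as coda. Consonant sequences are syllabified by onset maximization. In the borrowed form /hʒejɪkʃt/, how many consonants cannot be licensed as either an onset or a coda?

2

Syllabifying with onset maximization leaves /ʃ/, /t/ stranded (at most one coda consonant is licensed; onsets may contain at most 2 consonants).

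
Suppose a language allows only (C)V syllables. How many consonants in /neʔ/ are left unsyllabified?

Syllabifying with onset maximization leaves /ʔ/ stranded (no codas are permitted; onsets are limited to one consonant).

1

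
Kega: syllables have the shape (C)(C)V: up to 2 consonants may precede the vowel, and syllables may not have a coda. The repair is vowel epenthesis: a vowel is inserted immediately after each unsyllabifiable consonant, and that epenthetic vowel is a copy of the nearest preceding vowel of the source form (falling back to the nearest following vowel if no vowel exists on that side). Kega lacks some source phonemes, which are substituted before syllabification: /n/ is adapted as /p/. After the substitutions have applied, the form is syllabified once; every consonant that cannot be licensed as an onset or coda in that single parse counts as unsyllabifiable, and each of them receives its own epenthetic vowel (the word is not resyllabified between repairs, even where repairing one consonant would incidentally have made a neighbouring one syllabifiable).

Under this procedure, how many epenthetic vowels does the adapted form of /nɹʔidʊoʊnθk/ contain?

4

After substitution the input is /pɹʔidʊoʊpθk/.
The unsyllabifiable consonants are /p/, /p/, /θ/, /k/; each receives one epenthetic vowel.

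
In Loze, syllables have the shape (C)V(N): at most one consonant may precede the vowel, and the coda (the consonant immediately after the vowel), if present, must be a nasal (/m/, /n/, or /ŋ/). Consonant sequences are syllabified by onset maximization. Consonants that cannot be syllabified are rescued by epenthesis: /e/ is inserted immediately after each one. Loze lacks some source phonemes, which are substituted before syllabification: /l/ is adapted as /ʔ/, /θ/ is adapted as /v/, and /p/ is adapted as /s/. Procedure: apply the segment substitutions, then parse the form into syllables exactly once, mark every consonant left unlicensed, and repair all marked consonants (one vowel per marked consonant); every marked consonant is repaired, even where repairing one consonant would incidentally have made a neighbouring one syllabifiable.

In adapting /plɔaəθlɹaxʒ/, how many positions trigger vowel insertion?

5

After substitution the input is /sʔɔaəvʔɹaxʒ/.
The unsyllabifiable consonants are /s/, /v/, /ʔ/, /x/, /ʒ/; each receives one epenthetic vowel.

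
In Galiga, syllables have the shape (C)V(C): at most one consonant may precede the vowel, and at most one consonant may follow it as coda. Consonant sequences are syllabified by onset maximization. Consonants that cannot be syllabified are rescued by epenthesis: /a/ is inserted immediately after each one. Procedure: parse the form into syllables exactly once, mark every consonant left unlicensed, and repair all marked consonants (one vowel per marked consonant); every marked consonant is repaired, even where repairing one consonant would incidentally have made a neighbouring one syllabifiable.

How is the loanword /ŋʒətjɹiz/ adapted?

The consonants /ŋ/, /j/ cannot be parsed into a legal (C)V(C) syllable (at most one coda consonant is licensed; onsets are limited to one consonant).
Epenthesis after each stranded consonant: /ŋ/ → /ŋa/, /j/ → /ja/.

ŋaʒətjaɹiz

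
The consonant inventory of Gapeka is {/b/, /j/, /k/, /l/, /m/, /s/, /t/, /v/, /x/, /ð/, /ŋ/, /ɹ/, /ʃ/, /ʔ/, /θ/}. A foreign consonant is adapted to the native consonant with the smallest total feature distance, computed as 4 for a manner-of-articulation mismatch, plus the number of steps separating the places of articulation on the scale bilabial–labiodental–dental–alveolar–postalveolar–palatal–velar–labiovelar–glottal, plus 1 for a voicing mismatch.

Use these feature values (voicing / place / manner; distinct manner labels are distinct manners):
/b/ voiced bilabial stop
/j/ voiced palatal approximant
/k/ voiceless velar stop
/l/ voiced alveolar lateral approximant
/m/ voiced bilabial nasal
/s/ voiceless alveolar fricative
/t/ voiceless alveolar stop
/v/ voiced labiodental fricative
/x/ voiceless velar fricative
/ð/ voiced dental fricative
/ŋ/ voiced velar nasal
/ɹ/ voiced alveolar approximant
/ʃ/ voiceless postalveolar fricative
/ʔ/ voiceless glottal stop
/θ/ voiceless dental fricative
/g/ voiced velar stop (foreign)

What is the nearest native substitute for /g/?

/k/ is closest: same manner (stop), place distance 0 (velar→velar), voicing differs (+1); total 1. Next closest is /ʔ/ at distance 3.

k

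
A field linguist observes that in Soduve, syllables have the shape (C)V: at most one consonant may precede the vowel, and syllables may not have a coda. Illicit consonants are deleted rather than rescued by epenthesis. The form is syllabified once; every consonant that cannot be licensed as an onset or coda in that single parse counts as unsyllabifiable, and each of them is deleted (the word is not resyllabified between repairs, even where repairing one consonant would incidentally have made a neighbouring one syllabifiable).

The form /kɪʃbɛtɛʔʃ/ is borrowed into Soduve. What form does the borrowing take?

The consonants /ʃ/, /ʔ/, /ʃ/ cannot be parsed into a legal (C)V syllable (no codas are permitted; onsets are limited to one consonant).
Each unlicensed consonant is deleted: /ʃ/, /ʔ/, /ʃ/.

kɪbɛtɛ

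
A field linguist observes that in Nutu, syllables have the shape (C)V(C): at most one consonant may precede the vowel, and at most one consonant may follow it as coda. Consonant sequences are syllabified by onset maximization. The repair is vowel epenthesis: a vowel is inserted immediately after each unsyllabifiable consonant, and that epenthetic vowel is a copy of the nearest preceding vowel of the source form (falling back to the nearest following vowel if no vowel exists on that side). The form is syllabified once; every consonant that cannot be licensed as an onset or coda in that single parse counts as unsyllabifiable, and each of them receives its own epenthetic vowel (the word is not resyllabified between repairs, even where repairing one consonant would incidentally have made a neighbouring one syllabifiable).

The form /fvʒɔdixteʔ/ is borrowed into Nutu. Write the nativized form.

fɔvɔʒɔdixteʔ

The consonants /f/, /v/ cannot be parsed into a legal (C)V(C) syllable (at most one coda consonant is licensed; onsets are limited to one consonant).
Each unlicensed consonant becomes the onset of a new syllable: /f/ → /fɔ/, /v/ → /vɔ/.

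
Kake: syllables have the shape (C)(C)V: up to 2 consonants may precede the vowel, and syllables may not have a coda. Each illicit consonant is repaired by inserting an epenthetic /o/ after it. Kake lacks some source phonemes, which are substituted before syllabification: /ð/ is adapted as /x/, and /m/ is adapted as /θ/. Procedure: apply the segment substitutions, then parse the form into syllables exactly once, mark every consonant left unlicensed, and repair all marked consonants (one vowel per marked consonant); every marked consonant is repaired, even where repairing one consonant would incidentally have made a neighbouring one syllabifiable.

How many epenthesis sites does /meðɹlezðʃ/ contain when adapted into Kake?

After substitution the input is /θexɹlezxʃ/.
The unsyllabifiable consonants are /x/, /z/, /x/, /ʃ/; each receives one epenthetic vowel.

4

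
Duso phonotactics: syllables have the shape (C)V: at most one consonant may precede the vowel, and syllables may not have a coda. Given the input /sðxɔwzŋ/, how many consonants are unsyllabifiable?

5

The consonants /s/, /ð/, /w/, /z/, /ŋ/ cannot be parsed into a legal (C)V syllable (no codas are permitted; onsets are limited to one consonant).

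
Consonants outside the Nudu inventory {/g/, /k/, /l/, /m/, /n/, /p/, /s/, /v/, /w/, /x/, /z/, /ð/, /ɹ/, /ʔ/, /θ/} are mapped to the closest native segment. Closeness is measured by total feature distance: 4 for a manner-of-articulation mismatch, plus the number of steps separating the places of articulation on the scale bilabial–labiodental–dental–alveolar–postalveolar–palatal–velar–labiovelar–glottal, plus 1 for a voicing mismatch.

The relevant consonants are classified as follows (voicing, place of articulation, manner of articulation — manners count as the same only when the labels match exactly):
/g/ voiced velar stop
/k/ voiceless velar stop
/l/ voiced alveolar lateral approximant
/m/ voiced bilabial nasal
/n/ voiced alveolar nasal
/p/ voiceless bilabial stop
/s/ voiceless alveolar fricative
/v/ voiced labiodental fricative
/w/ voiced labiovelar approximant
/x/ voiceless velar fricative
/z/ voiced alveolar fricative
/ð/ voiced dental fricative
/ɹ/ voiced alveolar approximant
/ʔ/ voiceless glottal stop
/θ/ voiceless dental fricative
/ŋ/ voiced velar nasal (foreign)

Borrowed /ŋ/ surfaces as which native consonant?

n

/n/ is closest: same manner (nasal), place distance 3 (velar→alveolar), same voicing; total 3. Next closest is /g/ at distance 4.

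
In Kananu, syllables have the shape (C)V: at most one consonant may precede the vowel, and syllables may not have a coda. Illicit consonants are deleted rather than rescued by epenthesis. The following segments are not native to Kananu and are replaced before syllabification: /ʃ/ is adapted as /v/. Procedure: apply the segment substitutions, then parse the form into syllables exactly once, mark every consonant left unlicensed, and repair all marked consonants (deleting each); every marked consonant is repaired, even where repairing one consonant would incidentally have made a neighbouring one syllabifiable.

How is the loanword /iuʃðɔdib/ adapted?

iuðɔdi

Substitution: /ʃ/ → /v/, giving /iuvðɔdib/.
Under (C)V, the unsyllabifiable consonants are /v/, /b/ (no codas are permitted; onsets are limited to one consonant).
Each unlicensed consonant is deleted: /v/, /b/.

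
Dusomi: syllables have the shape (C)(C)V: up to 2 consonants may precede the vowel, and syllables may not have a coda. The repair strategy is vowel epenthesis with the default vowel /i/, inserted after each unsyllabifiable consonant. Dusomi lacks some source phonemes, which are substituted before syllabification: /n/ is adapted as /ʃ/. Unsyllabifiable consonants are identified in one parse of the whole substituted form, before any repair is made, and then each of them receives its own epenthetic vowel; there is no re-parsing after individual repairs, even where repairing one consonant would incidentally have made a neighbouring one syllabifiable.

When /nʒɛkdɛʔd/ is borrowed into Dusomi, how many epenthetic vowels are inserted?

After substitution the input is /ʃʒɛkdɛʔd/.
The unsyllabifiable consonants are /ʔ/, /d/; each receives one epenthetic vowel.

2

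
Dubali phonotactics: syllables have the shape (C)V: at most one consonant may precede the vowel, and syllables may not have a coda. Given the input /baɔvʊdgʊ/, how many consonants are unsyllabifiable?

The consonants /d/ cannot be parsed into a legal (C)V syllable (no codas are permitted; onsets are limited to one consonant).

1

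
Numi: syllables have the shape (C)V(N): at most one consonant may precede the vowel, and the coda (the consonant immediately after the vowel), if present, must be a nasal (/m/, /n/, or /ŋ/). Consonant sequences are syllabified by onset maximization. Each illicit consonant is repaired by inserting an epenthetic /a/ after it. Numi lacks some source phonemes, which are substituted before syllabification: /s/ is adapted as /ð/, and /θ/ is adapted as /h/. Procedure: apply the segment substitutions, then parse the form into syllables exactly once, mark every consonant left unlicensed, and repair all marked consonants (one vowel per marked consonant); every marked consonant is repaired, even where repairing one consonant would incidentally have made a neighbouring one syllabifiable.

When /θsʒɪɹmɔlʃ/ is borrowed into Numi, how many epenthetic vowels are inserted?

After substitution the input is /hðʒɪɹmɔlʃ/.
The unsyllabifiable consonants are /h/, /ð/, /ɹ/, /l/, /ʃ/; each receives one epenthetic vowel.

5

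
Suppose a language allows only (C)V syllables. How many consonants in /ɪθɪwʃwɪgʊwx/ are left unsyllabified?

4

Under (C)V, the unsyllabifiable consonants are /w/, /ʃ/, /w/, /x/ (no codas are permitted; onsets are limited to one consonant).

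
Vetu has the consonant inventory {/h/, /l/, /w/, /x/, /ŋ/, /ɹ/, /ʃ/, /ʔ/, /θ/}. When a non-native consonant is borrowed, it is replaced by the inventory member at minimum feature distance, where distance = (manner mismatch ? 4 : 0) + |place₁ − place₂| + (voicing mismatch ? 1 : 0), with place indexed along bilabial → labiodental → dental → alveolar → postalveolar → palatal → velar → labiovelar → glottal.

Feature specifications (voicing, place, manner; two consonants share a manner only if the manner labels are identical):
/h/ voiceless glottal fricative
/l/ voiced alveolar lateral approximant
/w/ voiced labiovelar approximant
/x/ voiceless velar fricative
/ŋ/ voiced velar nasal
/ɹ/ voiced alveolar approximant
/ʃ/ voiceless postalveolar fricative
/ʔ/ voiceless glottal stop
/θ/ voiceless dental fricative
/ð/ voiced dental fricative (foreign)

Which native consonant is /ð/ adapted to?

/θ/ is closest: same manner (fricative), place distance 0 (dental→dental), voicing differs (+1); total 1. Next closest is /ʃ/ at distance 3.

θ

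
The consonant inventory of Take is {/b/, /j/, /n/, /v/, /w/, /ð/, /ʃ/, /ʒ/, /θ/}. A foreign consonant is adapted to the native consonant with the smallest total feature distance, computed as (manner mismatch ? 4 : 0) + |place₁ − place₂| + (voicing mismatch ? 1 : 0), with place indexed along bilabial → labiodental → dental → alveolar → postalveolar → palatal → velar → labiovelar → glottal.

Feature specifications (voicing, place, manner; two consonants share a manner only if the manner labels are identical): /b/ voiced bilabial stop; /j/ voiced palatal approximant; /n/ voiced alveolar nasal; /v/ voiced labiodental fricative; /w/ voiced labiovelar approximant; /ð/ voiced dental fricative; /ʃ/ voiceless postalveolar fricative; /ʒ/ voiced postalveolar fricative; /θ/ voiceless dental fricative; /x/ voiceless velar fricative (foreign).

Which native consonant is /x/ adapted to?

/ʃ/ is closest: same manner (fricative), place distance 2 (velar→postalveolar), same voicing; total 2. Next closest is /ʒ/ at distance 3.

ʃ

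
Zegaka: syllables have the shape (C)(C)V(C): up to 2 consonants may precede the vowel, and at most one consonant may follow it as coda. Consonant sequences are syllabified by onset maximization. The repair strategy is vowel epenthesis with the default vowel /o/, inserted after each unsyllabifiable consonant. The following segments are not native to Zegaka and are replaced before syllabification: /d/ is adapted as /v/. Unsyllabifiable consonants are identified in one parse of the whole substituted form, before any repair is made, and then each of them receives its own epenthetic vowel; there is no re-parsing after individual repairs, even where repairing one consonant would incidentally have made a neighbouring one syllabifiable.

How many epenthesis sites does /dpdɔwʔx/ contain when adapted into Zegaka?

3

After substitution the input is /vpvɔwʔx/.
The unsyllabifiable consonants are /v/, /ʔ/, /x/; each receives one epenthetic vowel.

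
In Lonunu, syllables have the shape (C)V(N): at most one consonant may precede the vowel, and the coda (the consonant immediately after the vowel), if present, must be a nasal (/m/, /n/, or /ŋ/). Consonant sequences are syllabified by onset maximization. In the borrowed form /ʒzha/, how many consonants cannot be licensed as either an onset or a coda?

Under (C)V(N), the unsyllabifiable consonants are /ʒ/, /z/ (only a nasal (/m/, /n/, or /ŋ/) is licensed in coda position; onsets are limited to one consonant).

2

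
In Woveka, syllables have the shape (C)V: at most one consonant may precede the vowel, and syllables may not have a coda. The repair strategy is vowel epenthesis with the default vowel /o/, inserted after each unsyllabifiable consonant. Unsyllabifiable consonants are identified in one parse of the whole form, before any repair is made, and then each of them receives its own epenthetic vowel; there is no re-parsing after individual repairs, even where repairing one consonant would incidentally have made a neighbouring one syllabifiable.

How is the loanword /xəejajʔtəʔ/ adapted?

xəejajoʔotəʔo

Syllabifying with onset maximization leaves /j/, /ʔ/, /ʔ/ stranded (no codas are permitted; onsets are limited to one consonant).
Each unlicensed consonant becomes the onset of a new syllable: /j/ → /jo/, /ʔ/ → /ʔo/, /ʔ/ → /ʔo/.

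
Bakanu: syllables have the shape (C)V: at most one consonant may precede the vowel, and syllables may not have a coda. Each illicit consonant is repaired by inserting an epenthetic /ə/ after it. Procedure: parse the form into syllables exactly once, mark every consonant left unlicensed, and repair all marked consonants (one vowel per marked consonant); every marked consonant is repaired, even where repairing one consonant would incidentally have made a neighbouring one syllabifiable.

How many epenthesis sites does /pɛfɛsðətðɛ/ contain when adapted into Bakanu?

2

The unsyllabifiable consonants are /s/, /t/; each receives one epenthetic vowel.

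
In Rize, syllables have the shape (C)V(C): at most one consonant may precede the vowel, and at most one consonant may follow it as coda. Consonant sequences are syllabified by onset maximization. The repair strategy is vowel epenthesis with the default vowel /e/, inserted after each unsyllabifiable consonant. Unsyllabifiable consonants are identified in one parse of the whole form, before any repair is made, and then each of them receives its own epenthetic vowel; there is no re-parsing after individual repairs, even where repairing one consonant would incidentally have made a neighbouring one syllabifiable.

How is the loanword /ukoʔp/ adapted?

Under (C)V(C), the unsyllabifiable consonants are /p/ (at most one coda consonant is licensed; onsets are limited to one consonant).
Each unlicensed consonant becomes the onset of a new syllable: /p/ → /pe/.

ukoʔpe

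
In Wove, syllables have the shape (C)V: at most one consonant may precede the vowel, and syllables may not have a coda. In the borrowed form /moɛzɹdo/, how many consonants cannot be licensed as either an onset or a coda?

2

Under (C)V, the unsyllabifiable consonants are /z/, /ɹ/ (no codas are permitted; onsets are limited to one consonant).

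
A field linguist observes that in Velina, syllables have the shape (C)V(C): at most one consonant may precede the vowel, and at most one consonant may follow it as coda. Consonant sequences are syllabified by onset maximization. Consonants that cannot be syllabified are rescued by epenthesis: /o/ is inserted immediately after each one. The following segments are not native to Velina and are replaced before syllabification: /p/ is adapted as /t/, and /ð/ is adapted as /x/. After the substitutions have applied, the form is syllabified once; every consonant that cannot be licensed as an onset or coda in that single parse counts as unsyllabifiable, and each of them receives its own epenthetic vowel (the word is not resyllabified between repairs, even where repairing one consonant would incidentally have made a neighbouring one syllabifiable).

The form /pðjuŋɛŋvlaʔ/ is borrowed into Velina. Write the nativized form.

Substitution: /p/ → /t/, /ð/ → /x/, giving /txjuŋɛŋvlaʔ/.
The consonants /t/, /x/, /v/ cannot be parsed into a legal (C)V(C) syllable (at most one coda consonant is licensed; onsets are limited to one consonant).
Epenthesis after each stranded consonant: /t/ → /to/, /x/ → /xo/, /v/ → /vo/.

toxojuŋɛŋvolaʔ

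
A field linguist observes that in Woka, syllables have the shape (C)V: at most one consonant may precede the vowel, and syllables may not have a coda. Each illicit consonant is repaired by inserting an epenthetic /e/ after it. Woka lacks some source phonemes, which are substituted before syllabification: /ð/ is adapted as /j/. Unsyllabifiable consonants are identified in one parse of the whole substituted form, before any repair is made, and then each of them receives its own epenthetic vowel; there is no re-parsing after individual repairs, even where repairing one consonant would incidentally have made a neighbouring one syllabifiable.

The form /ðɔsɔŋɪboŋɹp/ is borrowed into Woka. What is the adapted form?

Substitution: /ð/ → /j/, giving /jɔsɔŋɪboŋɹp/.
The consonants /ŋ/, /ɹ/, /p/ cannot be parsed into a legal (C)V syllable (no codas are permitted; onsets are limited to one consonant).
Epenthesis after each stranded consonant: /ŋ/ → /ŋe/, /ɹ/ → /ɹe/, /p/ → /pe/.

jɔsɔŋɪboŋeɹepe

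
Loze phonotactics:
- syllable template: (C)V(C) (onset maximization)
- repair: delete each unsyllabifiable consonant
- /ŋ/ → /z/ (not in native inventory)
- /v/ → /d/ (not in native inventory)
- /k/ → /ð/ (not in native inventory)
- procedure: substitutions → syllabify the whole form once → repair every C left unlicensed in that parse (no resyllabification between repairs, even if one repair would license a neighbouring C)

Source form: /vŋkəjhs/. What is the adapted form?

ðəj

Substitution: /v/ → /d/, /ŋ/ → /z/, /k/ → /ð/, giving /dzðəjhs/.
The consonants /d/, /z/, /h/, /s/ cannot be parsed into a legal (C)V(C) syllable (at most one coda consonant is licensed; onsets are limited to one consonant).
Each unlicensed consonant is deleted: /d/, /z/, /h/, /s/.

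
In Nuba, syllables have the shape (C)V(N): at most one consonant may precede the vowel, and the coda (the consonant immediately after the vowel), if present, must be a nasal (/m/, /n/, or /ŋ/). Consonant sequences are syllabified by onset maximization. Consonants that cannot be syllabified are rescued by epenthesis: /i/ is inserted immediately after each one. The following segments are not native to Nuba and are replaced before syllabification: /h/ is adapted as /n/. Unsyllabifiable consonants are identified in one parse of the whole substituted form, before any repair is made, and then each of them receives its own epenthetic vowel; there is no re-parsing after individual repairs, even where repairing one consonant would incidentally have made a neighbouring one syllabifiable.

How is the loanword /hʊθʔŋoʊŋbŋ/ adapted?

nʊθiʔiŋoʊŋbiŋi

Substitution: /h/ → /n/, giving /nʊθʔŋoʊŋbŋ/.
The consonants /θ/, /ʔ/, /b/, /ŋ/ cannot be parsed into a legal (C)V(N) syllable (only a nasal (/m/, /n/, or /ŋ/) is licensed in coda position; onsets are limited to one consonant).
Each unlicensed consonant becomes the onset of a new syllable: /θ/ → /θi/, /ʔ/ → /ʔi/, /b/ → /bi/, /ŋ/ → /ŋi/.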